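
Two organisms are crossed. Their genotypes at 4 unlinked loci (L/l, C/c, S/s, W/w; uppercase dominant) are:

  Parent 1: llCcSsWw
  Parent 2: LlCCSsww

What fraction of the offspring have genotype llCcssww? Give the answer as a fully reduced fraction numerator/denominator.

llCcSsWw gametes: lCSW×2, lCSw×2, lCsW×2, lCsw×2, lcSW×2, lcSw×2, lcsW×2, lcsw×2
LlCCSsww gametes: LCSw×4, LCsw×4, lCSw×4, lCsw×4
llCcSsWw×LlCCSsww grid (16·16=256): LlCCSSWw=8 LlCCSSww=8 LlCCSsWw=16 LlCCSsww=16 LlCCssWw=8 LlCCssww=8 LlCcSSWw=8 LlCcSSww=8 LlCcSsWw=16 LlCcSsww=16 LlCcssWw=8 LlCcssww=8 llCCSSWw=8 llCCSSww=8 llCCSsWw=16 llCCSsww=16 llCCssWw=8 llCCssww=8 llCcSSWw=8 llCcSSww=8 llCcSsWw=16 llCcSsww=16 llCcssWw=8 llCcssww=8
llCcssww hits 8/256; gcd=8; 8÷8/256÷8 = 1/32

P(llCcssww) = 1/32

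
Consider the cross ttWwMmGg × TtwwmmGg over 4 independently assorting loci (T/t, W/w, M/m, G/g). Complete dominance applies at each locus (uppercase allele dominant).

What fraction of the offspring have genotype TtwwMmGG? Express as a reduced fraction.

P(TtwwMmGG) = 1/32

ttWwMmGg gametes: tWMG×2, tWMg×2, tWmG×2, tWmg×2, twMG×2, twMg×2, twmG×2, twmg×2
TtwwmmGg gametes: TwmG×4, Twmg×4, twmG×4, twmg×4
ttWwMmGg×TtwwmmGg grid (16·16=256): TtWwMmGG=8 TtWwMmGg=16 TtWwMmgg=8 TtWwmmGG=8 TtWwmmGg=16 TtWwmmgg=8 TtwwMmGG=8 TtwwMmGg=16 TtwwMmgg=8 TtwwmmGG=8 TtwwmmGg=16 Ttwwmmgg=8 ttWwMmGG=8 ttWwMmGg=16 ttWwMmgg=8 ttWwmmGG=8 ttWwmmGg=16 ttWwmmgg=8 ttwwMmGG=8 ttwwMmGg=16 ttwwMmgg=8 ttwwmmGG=8 ttwwmmGg=16 ttwwmmgg=8
TtwwMmGG hits 8/256; gcd=8; 8÷8/256÷8 = 1/32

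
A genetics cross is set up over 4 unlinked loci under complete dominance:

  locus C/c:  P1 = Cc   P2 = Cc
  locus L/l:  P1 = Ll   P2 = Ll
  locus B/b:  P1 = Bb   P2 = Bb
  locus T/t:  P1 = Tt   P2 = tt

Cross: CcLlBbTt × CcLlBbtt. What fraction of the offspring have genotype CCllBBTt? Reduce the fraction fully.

P(CCllBBTt) = 1/128

CcLlBbTt gametes: CLBT×1, CLBt×1, CLbT×1, CLbt×1, ClBT×1, ClBt×1, ClbT×1, Clbt×1, cLBT×1, cLBt×1, cLbT×1, cLbt×1, clBT×1, clBt×1, clbT×1, clbt×1
CcLlBbtt gametes: CLBt×2, CLbt×2, ClBt×2, Clbt×2, cLBt×2, cLbt×2, clBt×2, clbt×2
CcLlBbTt×CcLlBbtt grid (16·16=256): CCLLBBTt=2 CCLLBBtt=2 CCLLBbTt=4 CCLLBbtt=4 CCLLbbTt=2 CCLLbbtt=2 CCLlBBTt=4 CCLlBBtt=4 CCLlBbTt=8 CCLlBbtt=8 CCLlbbTt=4 CCLlbbtt=4 CCllBBTt=2 CCllBBtt=2 CCllBbTt=4 CCllBbtt=4 CCllbbTt=2 CCllbbtt=2 CcLLBBTt=4 CcLLBBtt=4 CcLLBbTt=8 CcLLBbtt=8 CcLLbbTt=4 CcLLbbtt=4 CcLlBBTt=8 CcLlBBtt=8 CcLlBbTt=16 CcLlBbtt=16 CcLlbbTt=8 CcLlbbtt=8 CcllBBTt=4 CcllBBtt=4 CcllBbTt=8 CcllBbtt=8 CcllbbTt=4 Ccllbbtt=4 ccLLBBTt=2 ccLLBBtt=2 ccLLBbTt=4 ccLLBbtt=4 ccLLbbTt=2 ccLLbbtt=2 ccLlBBTt=4 ccLlBBtt=4 ccLlBbTt=8 ccLlBbtt=8 ccLlbbTt=4 ccLlbbtt=4 ccllBBTt=2 ccllBBtt=2 ccllBbTt=4 ccllBbtt=4 ccllbbTt=2 ccllbbtt=2
CCllBBTt hits 2/256; gcd=2; 2÷2/256÷2 = 1/128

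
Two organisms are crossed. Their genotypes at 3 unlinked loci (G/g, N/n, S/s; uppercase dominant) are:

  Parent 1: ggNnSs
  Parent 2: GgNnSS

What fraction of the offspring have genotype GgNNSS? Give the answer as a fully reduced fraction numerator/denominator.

ggNnSs gametes: gNS×2, gNs×2, gnS×2, gns×2
GgNnSS gametes: GNS×2, GnS×2, gNS×2, gnS×2
ggNnSs×GgNnSS grid (8·8=64): GgNNSS=4 GgNNSs=4 GgNnSS=8 GgNnSs=8 GgnnSS=4 GgnnSs=4 ggNNSS=4 ggNNSs=4 ggNnSS=8 ggNnSs=8 ggnnSS=4 ggnnSs=4
GgNNSS hits 4/64; gcd=4; 4÷4/64÷4 = 1/16

P(GgNNSS) = 1/16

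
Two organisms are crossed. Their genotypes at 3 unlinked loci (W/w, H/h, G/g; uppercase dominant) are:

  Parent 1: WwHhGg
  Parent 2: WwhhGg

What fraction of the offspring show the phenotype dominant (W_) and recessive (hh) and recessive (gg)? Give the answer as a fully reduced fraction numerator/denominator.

P(W_ hh gg) = 3/32

WwHhGg gametes: WHG×1, WHg×1, WhG×1, Whg×1, wHG×1, wHg×1, whG×1, whg×1
WwhhGg gametes: WhG×2, Whg×2, whG×2, whg×2
WwHhGg×WwhhGg grid (8·8=64): WWHhGG=2 WWHhGg=4 WWHhgg=2 WWhhGG=2 WWhhGg=4 WWhhgg=2 WwHhGG=4 WwHhGg=8 WwHhgg=4 WwhhGG=4 WwhhGg=8 Wwhhgg=4 wwHhGG=2 wwHhGg=4 wwHhgg=2 wwhhGG=2 wwhhGg=4 wwhhgg=2
W_ hh gg hits 6/64; gcd=2; 6÷2/64÷2 = 3/32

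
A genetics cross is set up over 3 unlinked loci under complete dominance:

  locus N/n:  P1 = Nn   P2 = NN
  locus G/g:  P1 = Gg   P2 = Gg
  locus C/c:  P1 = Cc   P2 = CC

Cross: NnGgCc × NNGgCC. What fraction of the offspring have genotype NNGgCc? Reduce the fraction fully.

NnGgCc gametes: NGC×1, NGc×1, NgC×1, Ngc×1, nGC×1, nGc×1, ngC×1, ngc×1
NNGgCC gametes: NGC×4, NgC×4
NnGgCc×NNGgCC grid (8·8=64): NNGGCC=4 NNGGCc=4 NNGgCC=8 NNGgCc=8 NNggCC=4 NNggCc=4 NnGGCC=4 NnGGCc=4 NnGgCC=8 NnGgCc=8 NnggCC=4 NnggCc=4
NNGgCc hits 8/64; gcd=8; 8÷8/64÷8 = 1/8

P(NNGgCc) = 1/8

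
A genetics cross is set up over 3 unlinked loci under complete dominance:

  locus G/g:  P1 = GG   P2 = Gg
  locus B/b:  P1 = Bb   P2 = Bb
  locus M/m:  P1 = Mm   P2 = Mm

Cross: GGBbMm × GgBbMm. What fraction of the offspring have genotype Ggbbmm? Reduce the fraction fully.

P(Ggbbmm) = 1/32

GGBbMm gametes: GBM×2, GBm×2, GbM×2, Gbm×2
GgBbMm gametes: GBM×1, GBm×1, GbM×1, Gbm×1, gBM×1, gBm×1, gbM×1, gbm×1
GGBbMm×GgBbMm grid (8·8=64): GGBBMM=2 GGBBMm=4 GGBBmm=2 GGBbMM=4 GGBbMm=8 GGBbmm=4 GGbbMM=2 GGbbMm=4 GGbbmm=2 GgBBMM=2 GgBBMm=4 GgBBmm=2 GgBbMM=4 GgBbMm=8 GgBbmm=4 GgbbMM=2 GgbbMm=4 Ggbbmm=2
Ggbbmm hits 2/64; gcd=2; 2÷2/64÷2 = 1/32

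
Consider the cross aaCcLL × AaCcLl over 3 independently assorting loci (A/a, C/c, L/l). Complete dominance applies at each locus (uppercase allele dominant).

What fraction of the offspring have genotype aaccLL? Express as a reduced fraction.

P(aaccLL) = 1/16

aaCcLL gametes: aCL×4, acL×4
AaCcLl gametes: ACL×1, ACl×1, AcL×1, Acl×1, aCL×1, aCl×1, acL×1, acl×1
aaCcLL×AaCcLl grid (8·8=64): AaCCLL=4 AaCCLl=4 AaCcLL=8 AaCcLl=8 AaccLL=4 AaccLl=4 aaCCLL=4 aaCCLl=4 aaCcLL=8 aaCcLl=8 aaccLL=4 aaccLl=4
aaccLL hits 4/64; gcd=4; 4÷4/64÷4 = 1/16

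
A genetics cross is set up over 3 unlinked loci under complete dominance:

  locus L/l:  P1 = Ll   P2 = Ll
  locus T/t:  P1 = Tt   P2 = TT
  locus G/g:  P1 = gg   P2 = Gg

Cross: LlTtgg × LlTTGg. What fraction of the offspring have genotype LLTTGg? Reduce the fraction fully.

LlTtgg gametes: LTg×2, Ltg×2, lTg×2, ltg×2
LlTTGg gametes: LTG×2, LTg×2, lTG×2, lTg×2
LlTtgg×LlTTGg grid (8·8=64): LLTTGg=4 LLTTgg=4 LLTtGg=4 LLTtgg=4 LlTTGg=8 LlTTgg=8 LlTtGg=8 LlTtgg=8 llTTGg=4 llTTgg=4 llTtGg=4 llTtgg=4
LLTTGg hits 4/64; gcd=4; 4÷4/64÷4 = 1/16

P(LLTTGg) = 1/16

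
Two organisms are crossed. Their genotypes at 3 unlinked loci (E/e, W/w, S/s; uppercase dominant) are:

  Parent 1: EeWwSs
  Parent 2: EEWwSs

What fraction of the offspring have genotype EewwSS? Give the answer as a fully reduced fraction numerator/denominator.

EeWwSs gametes: EWS×1, EWs×1, EwS×1, Ews×1, eWS×1, eWs×1, ewS×1, ews×1
EEWwSs gametes: EWS×2, EWs×2, EwS×2, Ews×2
EeWwSs×EEWwSs grid (8·8=64): EEWWSS=2 EEWWSs=4 EEWWss=2 EEWwSS=4 EEWwSs=8 EEWwss=4 EEwwSS=2 EEwwSs=4 EEwwss=2 EeWWSS=2 EeWWSs=4 EeWWss=2 EeWwSS=4 EeWwSs=8 EeWwss=4 EewwSS=2 EewwSs=4 Eewwss=2
EewwSS hits 2/64; gcd=2; 2÷2/64÷2 = 1/32

P(EewwSS) = 1/32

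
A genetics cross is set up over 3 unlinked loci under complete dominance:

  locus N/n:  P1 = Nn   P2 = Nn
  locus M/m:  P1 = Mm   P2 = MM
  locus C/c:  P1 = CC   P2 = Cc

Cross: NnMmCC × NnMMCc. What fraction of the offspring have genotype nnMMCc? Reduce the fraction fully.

NnMmCC gametes: NMC×2, NmC×2, nMC×2, nmC×2
NnMMCc gametes: NMC×2, NMc×2, nMC×2, nMc×2
NnMmCC×NnMMCc grid (8·8=64): NNMMCC=4 NNMMCc=4 NNMmCC=4 NNMmCc=4 NnMMCC=8 NnMMCc=8 NnMmCC=8 NnMmCc=8 nnMMCC=4 nnMMCc=4 nnMmCC=4 nnMmCc=4
nnMMCc hits 4/64; gcd=4; 4÷4/64÷4 = 1/16

P(nnMMCc) = 1/16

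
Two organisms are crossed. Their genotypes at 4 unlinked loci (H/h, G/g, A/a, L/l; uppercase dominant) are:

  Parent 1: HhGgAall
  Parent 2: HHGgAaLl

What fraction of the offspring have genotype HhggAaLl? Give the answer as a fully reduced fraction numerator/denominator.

HhGgAall gametes: HGAl×2, HGal×2, HgAl×2, Hgal×2, hGAl×2, hGal×2, hgAl×2, hgal×2
HHGgAaLl gametes: HGAL×2, HGAl×2, HGaL×2, HGal×2, HgAL×2, HgAl×2, HgaL×2, Hgal×2
HhGgAall×HHGgAaLl grid (16·16=256): HHGGAALl=4 HHGGAAll=4 HHGGAaLl=8 HHGGAall=8 HHGGaaLl=4 HHGGaall=4 HHGgAALl=8 HHGgAAll=8 HHGgAaLl=16 HHGgAall=16 HHGgaaLl=8 HHGgaall=8 HHggAALl=4 HHggAAll=4 HHggAaLl=8 HHggAall=8 HHggaaLl=4 HHggaall=4 HhGGAALl=4 HhGGAAll=4 HhGGAaLl=8 HhGGAall=8 HhGGaaLl=4 HhGGaall=4 HhGgAALl=8 HhGgAAll=8 HhGgAaLl=16 HhGgAall=16 HhGgaaLl=8 HhGgaall=8 HhggAALl=4 HhggAAll=4 HhggAaLl=8 HhggAall=8 HhggaaLl=4 Hhggaall=4
HhggAaLl hits 8/256; gcd=8; 8÷8/256÷8 = 1/32

P(HhggAaLl) = 1/32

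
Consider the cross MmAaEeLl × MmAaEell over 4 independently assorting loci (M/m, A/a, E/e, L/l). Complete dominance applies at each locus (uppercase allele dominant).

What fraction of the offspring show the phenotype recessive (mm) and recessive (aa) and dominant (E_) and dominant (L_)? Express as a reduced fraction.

P(mm aa E_ L_) = 3/128

MmAaEeLl gametes: MAEL×1, MAEl×1, MAeL×1, MAel×1, MaEL×1, MaEl×1, MaeL×1, Mael×1, mAEL×1, mAEl×1, mAeL×1, mAel×1, maEL×1, maEl×1, maeL×1, mael×1
MmAaEell gametes: MAEl×2, MAel×2, MaEl×2, Mael×2, mAEl×2, mAel×2, maEl×2, mael×2
MmAaEeLl×MmAaEell grid (16·16=256): MMAAEELl=2 MMAAEEll=2 MMAAEeLl=4 MMAAEell=4 MMAAeeLl=2 MMAAeell=2 MMAaEELl=4 MMAaEEll=4 MMAaEeLl=8 MMAaEell=8 MMAaeeLl=4 MMAaeell=4 MMaaEELl=2 MMaaEEll=2 MMaaEeLl=4 MMaaEell=4 MMaaeeLl=2 MMaaeell=2 MmAAEELl=4 MmAAEEll=4 MmAAEeLl=8 MmAAEell=8 MmAAeeLl=4 MmAAeell=4 MmAaEELl=8 MmAaEEll=8 MmAaEeLl=16 MmAaEell=16 MmAaeeLl=8 MmAaeell=8 MmaaEELl=4 MmaaEEll=4 MmaaEeLl=8 MmaaEell=8 MmaaeeLl=4 Mmaaeell=4 mmAAEELl=2 mmAAEEll=2 mmAAEeLl=4 mmAAEell=4 mmAAeeLl=2 mmAAeell=2 mmAaEELl=4 mmAaEEll=4 mmAaEeLl=8 mmAaEell=8 mmAaeeLl=4 mmAaeell=4 mmaaEELl=2 mmaaEEll=2 mmaaEeLl=4 mmaaEell=4 mmaaeeLl=2 mmaaeell=2
mm aa E_ L_ hits 6/256; gcd=2; 6÷2/256÷2 = 3/128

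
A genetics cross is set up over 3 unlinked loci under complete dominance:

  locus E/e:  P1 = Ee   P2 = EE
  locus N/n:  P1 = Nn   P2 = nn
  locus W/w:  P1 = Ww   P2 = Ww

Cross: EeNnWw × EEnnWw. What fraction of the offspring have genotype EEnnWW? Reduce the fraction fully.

P(EEnnWW) = 1/16

EeNnWw gametes: ENW×1, ENw×1, EnW×1, Enw×1, eNW×1, eNw×1, enW×1, enw×1
EEnnWw gametes: EnW×4, Enw×4
EeNnWw×EEnnWw grid (8·8=64): EENnWW=4 EENnWw=8 EENnww=4 EEnnWW=4 EEnnWw=8 EEnnww=4 EeNnWW=4 EeNnWw=8 EeNnww=4 EennWW=4 EennWw=8 Eennww=4
EEnnWW hits 4/64; gcd=4; 4÷4/64÷4 = 1/16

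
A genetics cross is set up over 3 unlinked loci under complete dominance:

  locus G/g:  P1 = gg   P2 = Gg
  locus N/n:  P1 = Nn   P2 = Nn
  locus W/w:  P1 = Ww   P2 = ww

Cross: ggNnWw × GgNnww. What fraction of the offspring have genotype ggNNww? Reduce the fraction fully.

P(ggNNww) = 1/16

ggNnWw gametes: gNW×2, gNw×2, gnW×2, gnw×2
GgNnww gametes: GNw×2, Gnw×2, gNw×2, gnw×2
ggNnWw×GgNnww grid (8·8=64): GgNNWw=4 GgNNww=4 GgNnWw=8 GgNnww=8 GgnnWw=4 Ggnnww=4 ggNNWw=4 ggNNww=4 ggNnWw=8 ggNnww=8 ggnnWw=4 ggnnww=4
ggNNww hits 4/64; gcd=4; 4÷4/64÷4 = 1/16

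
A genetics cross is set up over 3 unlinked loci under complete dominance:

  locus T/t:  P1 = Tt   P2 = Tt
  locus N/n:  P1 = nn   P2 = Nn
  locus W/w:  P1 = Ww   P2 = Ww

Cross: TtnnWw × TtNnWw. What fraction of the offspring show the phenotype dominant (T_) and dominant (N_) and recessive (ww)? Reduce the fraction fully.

P(T_ N_ ww) = 3/32

TtnnWw gametes: TnW×2, Tnw×2, tnW×2, tnw×2
TtNnWw gametes: TNW×1, TNw×1, TnW×1, Tnw×1, tNW×1, tNw×1, tnW×1, tnw×1
TtnnWw×TtNnWw grid (8·8=64): TTNnWW=2 TTNnWw=4 TTNnww=2 TTnnWW=2 TTnnWw=4 TTnnww=2 TtNnWW=4 TtNnWw=8 TtNnww=4 TtnnWW=4 TtnnWw=8 Ttnnww=4 ttNnWW=2 ttNnWw=4 ttNnww=2 ttnnWW=2 ttnnWw=4 ttnnww=2
T_ N_ ww hits 6/64; gcd=2; 6÷2/64÷2 = 3/32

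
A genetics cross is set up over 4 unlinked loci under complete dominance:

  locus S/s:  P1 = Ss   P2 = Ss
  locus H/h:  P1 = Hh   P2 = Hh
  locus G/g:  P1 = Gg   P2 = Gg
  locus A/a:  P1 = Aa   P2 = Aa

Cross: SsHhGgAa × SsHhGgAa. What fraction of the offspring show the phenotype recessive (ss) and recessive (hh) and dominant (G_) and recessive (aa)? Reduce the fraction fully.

SsHhGgAa gametes: SHGA×1, SHGa×1, SHgA×1, SHga×1, ShGA×1, ShGa×1, ShgA×1, Shga×1, sHGA×1, sHGa×1, sHgA×1, sHga×1, shGA×1, shGa×1, shgA×1, shga×1
SsHhGgAa gametes: SHGA×1, SHGa×1, SHgA×1, SHga×1, ShGA×1, ShGa×1, ShgA×1, Shga×1, sHGA×1, sHGa×1, sHgA×1, sHga×1, shGA×1, shGa×1, shgA×1, shga×1
SsHhGgAa×SsHhGgAa grid (16·16=256): SSHHGGAA=1 SSHHGGAa=2 SSHHGGaa=1 SSHHGgAA=2 SSHHGgAa=4 SSHHGgaa=2 SSHHggAA=1 SSHHggAa=2 SSHHggaa=1 SSHhGGAA=2 SSHhGGAa=4 SSHhGGaa=2 SSHhGgAA=4 SSHhGgAa=8 SSHhGgaa=4 SSHhggAA=2 SSHhggAa=4 SSHhggaa=2 SShhGGAA=1 SShhGGAa=2 SShhGGaa=1 SShhGgAA=2 SShhGgAa=4 SShhGgaa=2 SShhggAA=1 SShhggAa=2 SShhggaa=1 SsHHGGAA=2 SsHHGGAa=4 SsHHGGaa=2 SsHHGgAA=4 SsHHGgAa=8 SsHHGgaa=4 SsHHggAA=2 SsHHggAa=4 SsHHggaa=2 SsHhGGAA=4 SsHhGGAa=8 SsHhGGaa=4 SsHhGgAA=8 SsHhGgAa=16 SsHhGgaa=8 SsHhggAA=4 SsHhggAa=8 SsHhggaa=4 SshhGGAA=2 SshhGGAa=4 SshhGGaa=2 SshhGgAA=4 SshhGgAa=8 SshhGgaa=4 SshhggAA=2 SshhggAa=4 Sshhggaa=2 ssHHGGAA=1 ssHHGGAa=2 ssHHGGaa=1 ssHHGgAA=2 ssHHGgAa=4 ssHHGgaa=2 ssHHggAA=1 ssHHggAa=2 ssHHggaa=1 ssHhGGAA=2 ssHhGGAa=4 ssHhGGaa=2 ssHhGgAA=4 ssHhGgAa=8 ssHhGgaa=4 ssHhggAA=2 ssHhggAa=4 ssHhggaa=2 sshhGGAA=1 sshhGGAa=2 sshhGGaa=1 sshhGgAA=2 sshhGgAa=4 sshhGgaa=2 sshhggAA=1 sshhggAa=2 sshhggaa=1
ss hh G_ aa hits 3/256; gcd=1; 3÷1/256÷1 = 3/256

P(ss hh G_ aa) = 3/256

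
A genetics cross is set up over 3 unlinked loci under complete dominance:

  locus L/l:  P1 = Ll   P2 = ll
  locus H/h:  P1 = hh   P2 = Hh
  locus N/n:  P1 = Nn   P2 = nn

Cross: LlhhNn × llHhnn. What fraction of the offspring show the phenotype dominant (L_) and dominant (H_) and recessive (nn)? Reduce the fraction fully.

P(L_ H_ nn) = 1/8

LlhhNn gametes: LhN×2, Lhn×2, lhN×2, lhn×2
llHhnn gametes: lHn×4, lhn×4
LlhhNn×llHhnn grid (8·8=64): LlHhNn=8 LlHhnn=8 LlhhNn=8 Llhhnn=8 llHhNn=8 llHhnn=8 llhhNn=8 llhhnn=8
L_ H_ nn hits 8/64; gcd=8; 8÷8/64÷8 = 1/8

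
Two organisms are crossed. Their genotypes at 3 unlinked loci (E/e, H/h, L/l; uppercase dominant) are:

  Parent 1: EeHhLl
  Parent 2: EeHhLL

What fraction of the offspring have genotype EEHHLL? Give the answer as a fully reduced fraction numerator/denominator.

EeHhLl gametes: EHL×1, EHl×1, EhL×1, Ehl×1, eHL×1, eHl×1, ehL×1, ehl×1
EeHhLL gametes: EHL×2, EhL×2, eHL×2, ehL×2
EeHhLl×EeHhLL grid (8·8=64): EEHHLL=2 EEHHLl=2 EEHhLL=4 EEHhLl=4 EEhhLL=2 EEhhLl=2 EeHHLL=4 EeHHLl=4 EeHhLL=8 EeHhLl=8 EehhLL=4 EehhLl=4 eeHHLL=2 eeHHLl=2 eeHhLL=4 eeHhLl=4 eehhLL=2 eehhLl=2
EEHHLL hits 2/64; gcd=2; 2÷2/64÷2 = 1/32

P(EEHHLL) = 1/32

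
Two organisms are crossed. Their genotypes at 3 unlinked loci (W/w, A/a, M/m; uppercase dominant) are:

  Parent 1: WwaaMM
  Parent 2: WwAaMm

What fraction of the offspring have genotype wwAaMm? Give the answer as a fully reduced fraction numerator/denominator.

WwaaMM gametes: WaM×4, waM×4
WwAaMm gametes: WAM×1, WAm×1, WaM×1, Wam×1, wAM×1, wAm×1, waM×1, wam×1
WwaaMM×WwAaMm grid (8·8=64): WWAaMM=4 WWAaMm=4 WWaaMM=4 WWaaMm=4 WwAaMM=8 WwAaMm=8 WwaaMM=8 WwaaMm=8 wwAaMM=4 wwAaMm=4 wwaaMM=4 wwaaMm=4
wwAaMm hits 4/64; gcd=4; 4÷4/64÷4 = 1/16

P(wwAaMm) = 1/16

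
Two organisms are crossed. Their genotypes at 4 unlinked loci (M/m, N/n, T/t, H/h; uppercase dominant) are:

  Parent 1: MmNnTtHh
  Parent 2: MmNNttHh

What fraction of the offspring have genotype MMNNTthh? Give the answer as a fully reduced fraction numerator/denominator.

P(MMNNTthh) = 1/64

MmNnTtHh gametes: MNTH×1, MNTh×1, MNtH×1, MNth×1, MnTH×1, MnTh×1, MntH×1, Mnth×1, mNTH×1, mNTh×1, mNtH×1, mNth×1, mnTH×1, mnTh×1, mntH×1, mnth×1
MmNNttHh gametes: MNtH×4, MNth×4, mNtH×4, mNth×4
MmNnTtHh×MmNNttHh grid (16·16=256): MMNNTtHH=4 MMNNTtHh=8 MMNNTthh=4 MMNNttHH=4 MMNNttHh=8 MMNNtthh=4 MMNnTtHH=4 MMNnTtHh=8 MMNnTthh=4 MMNnttHH=4 MMNnttHh=8 MMNntthh=4 MmNNTtHH=8 MmNNTtHh=16 MmNNTthh=8 MmNNttHH=8 MmNNttHh=16 MmNNtthh=8 MmNnTtHH=8 MmNnTtHh=16 MmNnTthh=8 MmNnttHH=8 MmNnttHh=16 MmNntthh=8 mmNNTtHH=4 mmNNTtHh=8 mmNNTthh=4 mmNNttHH=4 mmNNttHh=8 mmNNtthh=4 mmNnTtHH=4 mmNnTtHh=8 mmNnTthh=4 mmNnttHH=4 mmNnttHh=8 mmNntthh=4
MMNNTthh hits 4/256; gcd=4; 4÷4/256÷4 = 1/64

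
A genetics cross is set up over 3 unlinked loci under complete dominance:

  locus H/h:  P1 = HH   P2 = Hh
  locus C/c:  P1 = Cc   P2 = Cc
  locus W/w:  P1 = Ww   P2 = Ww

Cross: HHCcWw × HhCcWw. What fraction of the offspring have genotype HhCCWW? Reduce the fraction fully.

P(HhCCWW) = 1/32

HHCcWw gametes: HCW×2, HCw×2, HcW×2, Hcw×2
HhCcWw gametes: HCW×1, HCw×1, HcW×1, Hcw×1, hCW×1, hCw×1, hcW×1, hcw×1
HHCcWw×HhCcWw grid (8·8=64): HHCCWW=2 HHCCWw=4 HHCCww=2 HHCcWW=4 HHCcWw=8 HHCcww=4 HHccWW=2 HHccWw=4 HHccww=2 HhCCWW=2 HhCCWw=4 HhCCww=2 HhCcWW=4 HhCcWw=8 HhCcww=4 HhccWW=2 HhccWw=4 Hhccww=2
HhCCWW hits 2/64; gcd=2; 2÷2/64÷2 = 1/32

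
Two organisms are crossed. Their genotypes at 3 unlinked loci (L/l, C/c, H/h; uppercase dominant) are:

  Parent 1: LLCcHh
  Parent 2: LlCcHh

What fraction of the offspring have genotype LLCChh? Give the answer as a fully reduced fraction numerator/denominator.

P(LLCChh) = 1/32

LLCcHh gametes: LCH×2, LCh×2, LcH×2, Lch×2
LlCcHh gametes: LCH×1, LCh×1, LcH×1, Lch×1, lCH×1, lCh×1, lcH×1, lch×1
LLCcHh×LlCcHh grid (8·8=64): LLCCHH=2 LLCCHh=4 LLCChh=2 LLCcHH=4 LLCcHh=8 LLCchh=4 LLccHH=2 LLccHh=4 LLcchh=2 LlCCHH=2 LlCCHh=4 LlCChh=2 LlCcHH=4 LlCcHh=8 LlCchh=4 LlccHH=2 LlccHh=4 Llcchh=2
LLCChh hits 2/64; gcd=2; 2÷2/64÷2 = 1/32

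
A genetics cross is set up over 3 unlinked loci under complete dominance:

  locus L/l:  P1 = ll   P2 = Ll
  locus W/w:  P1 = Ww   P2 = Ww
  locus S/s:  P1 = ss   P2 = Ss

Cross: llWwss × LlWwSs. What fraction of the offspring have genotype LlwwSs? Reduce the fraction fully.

llWwss gametes: lWs×4, lws×4
LlWwSs gametes: LWS×1, LWs×1, LwS×1, Lws×1, lWS×1, lWs×1, lwS×1, lws×1
llWwss×LlWwSs grid (8·8=64): LlWWSs=4 LlWWss=4 LlWwSs=8 LlWwss=8 LlwwSs=4 Llwwss=4 llWWSs=4 llWWss=4 llWwSs=8 llWwss=8 llwwSs=4 llwwss=4
LlwwSs hits 4/64; gcd=4; 4÷4/64÷4 = 1/16

P(LlwwSs) = 1/16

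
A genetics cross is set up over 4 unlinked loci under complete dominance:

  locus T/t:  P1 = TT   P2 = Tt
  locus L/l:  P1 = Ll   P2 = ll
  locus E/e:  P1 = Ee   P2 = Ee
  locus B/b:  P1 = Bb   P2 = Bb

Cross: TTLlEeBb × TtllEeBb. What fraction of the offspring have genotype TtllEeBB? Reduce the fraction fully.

P(TtllEeBB) = 1/32

TTLlEeBb gametes: TLEB×2, TLEb×2, TLeB×2, TLeb×2, TlEB×2, TlEb×2, TleB×2, Tleb×2
TtllEeBb gametes: TlEB×2, TlEb×2, TleB×2, Tleb×2, tlEB×2, tlEb×2, tleB×2, tleb×2
TTLlEeBb×TtllEeBb grid (16·16=256): TTLlEEBB=4 TTLlEEBb=8 TTLlEEbb=4 TTLlEeBB=8 TTLlEeBb=16 TTLlEebb=8 TTLleeBB=4 TTLleeBb=8 TTLleebb=4 TTllEEBB=4 TTllEEBb=8 TTllEEbb=4 TTllEeBB=8 TTllEeBb=16 TTllEebb=8 TTlleeBB=4 TTlleeBb=8 TTlleebb=4 TtLlEEBB=4 TtLlEEBb=8 TtLlEEbb=4 TtLlEeBB=8 TtLlEeBb=16 TtLlEebb=8 TtLleeBB=4 TtLleeBb=8 TtLleebb=4 TtllEEBB=4 TtllEEBb=8 TtllEEbb=4 TtllEeBB=8 TtllEeBb=16 TtllEebb=8 TtlleeBB=4 TtlleeBb=8 Ttlleebb=4
TtllEeBB hits 8/256; gcd=8; 8÷8/256÷8 = 1/32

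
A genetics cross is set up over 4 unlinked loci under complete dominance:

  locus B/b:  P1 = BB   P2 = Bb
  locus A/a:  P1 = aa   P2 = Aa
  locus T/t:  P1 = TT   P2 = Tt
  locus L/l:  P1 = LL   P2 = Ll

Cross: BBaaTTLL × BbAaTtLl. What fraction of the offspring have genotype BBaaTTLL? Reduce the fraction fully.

BBaaTTLL gametes: BaTL×16
BbAaTtLl gametes: BATL×1, BATl×1, BAtL×1, BAtl×1, BaTL×1, BaTl×1, BatL×1, Batl×1, bATL×1, bATl×1, bAtL×1, bAtl×1, baTL×1, baTl×1, batL×1, batl×1
BBaaTTLL×BbAaTtLl grid (16·16=256): BBAaTTLL=16 BBAaTTLl=16 BBAaTtLL=16 BBAaTtLl=16 BBaaTTLL=16 BBaaTTLl=16 BBaaTtLL=16 BBaaTtLl=16 BbAaTTLL=16 BbAaTTLl=16 BbAaTtLL=16 BbAaTtLl=16 BbaaTTLL=16 BbaaTTLl=16 BbaaTtLL=16 BbaaTtLl=16
BBaaTTLL hits 16/256; gcd=16; 16÷16/256÷16 = 1/16

P(BBaaTTLL) = 1/16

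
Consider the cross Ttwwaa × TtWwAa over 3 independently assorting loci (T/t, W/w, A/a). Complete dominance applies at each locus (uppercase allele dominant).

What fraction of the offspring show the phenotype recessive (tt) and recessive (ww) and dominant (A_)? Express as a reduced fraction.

P(tt ww A_) = 1/16

Ttwwaa gametes: Twa×4, twa×4
TtWwAa gametes: TWA×1, TWa×1, TwA×1, Twa×1, tWA×1, tWa×1, twA×1, twa×1
Ttwwaa×TtWwAa grid (8·8=64): TTWwAa=4 TTWwaa=4 TTwwAa=4 TTwwaa=4 TtWwAa=8 TtWwaa=8 TtwwAa=8 Ttwwaa=8 ttWwAa=4 ttWwaa=4 ttwwAa=4 ttwwaa=4
tt ww A_ hits 4/64; gcd=4; 4÷4/64÷4 = 1/16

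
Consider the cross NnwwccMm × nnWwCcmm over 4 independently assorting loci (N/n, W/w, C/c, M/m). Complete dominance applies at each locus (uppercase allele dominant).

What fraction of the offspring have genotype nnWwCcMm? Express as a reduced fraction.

P(nnWwCcMm) = 1/16

NnwwccMm gametes: NwcM×4, Nwcm×4, nwcM×4, nwcm×4
nnWwCcmm gametes: nWCm×4, nWcm×4, nwCm×4, nwcm×4
NnwwccMm×nnWwCcmm grid (16·16=256): NnWwCcMm=16 NnWwCcmm=16 NnWwccMm=16 NnWwccmm=16 NnwwCcMm=16 NnwwCcmm=16 NnwwccMm=16 Nnwwccmm=16 nnWwCcMm=16 nnWwCcmm=16 nnWwccMm=16 nnWwccmm=16 nnwwCcMm=16 nnwwCcmm=16 nnwwccMm=16 nnwwccmm=16
nnWwCcMm hits 16/256; gcd=16; 16÷16/256÷16 = 1/16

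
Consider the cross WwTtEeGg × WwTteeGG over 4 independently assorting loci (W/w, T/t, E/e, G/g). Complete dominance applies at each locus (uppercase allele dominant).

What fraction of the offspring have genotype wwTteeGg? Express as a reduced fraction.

WwTtEeGg gametes: WTEG×1, WTEg×1, WTeG×1, WTeg×1, WtEG×1, WtEg×1, WteG×1, Wteg×1, wTEG×1, wTEg×1, wTeG×1, wTeg×1, wtEG×1, wtEg×1, wteG×1, wteg×1
WwTteeGG gametes: WTeG×4, WteG×4, wTeG×4, wteG×4
WwTtEeGg×WwTteeGG grid (16·16=256): WWTTEeGG=4 WWTTEeGg=4 WWTTeeGG=4 WWTTeeGg=4 WWTtEeGG=8 WWTtEeGg=8 WWTteeGG=8 WWTteeGg=8 WWttEeGG=4 WWttEeGg=4 WWtteeGG=4 WWtteeGg=4 WwTTEeGG=8 WwTTEeGg=8 WwTTeeGG=8 WwTTeeGg=8 WwTtEeGG=16 WwTtEeGg=16 WwTteeGG=16 WwTteeGg=16 WwttEeGG=8 WwttEeGg=8 WwtteeGG=8 WwtteeGg=8 wwTTEeGG=4 wwTTEeGg=4 wwTTeeGG=4 wwTTeeGg=4 wwTtEeGG=8 wwTtEeGg=8 wwTteeGG=8 wwTteeGg=8 wwttEeGG=4 wwttEeGg=4 wwtteeGG=4 wwtteeGg=4
wwTteeGg hits 8/256; gcd=8; 8÷8/256÷8 = 1/32

P(wwTteeGg) = 1/32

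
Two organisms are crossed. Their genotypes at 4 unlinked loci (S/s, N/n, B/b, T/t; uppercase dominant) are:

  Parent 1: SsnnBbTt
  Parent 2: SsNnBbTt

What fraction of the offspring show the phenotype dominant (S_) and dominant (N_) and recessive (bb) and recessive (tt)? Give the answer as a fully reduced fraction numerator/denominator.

SsnnBbTt gametes: SnBT×2, SnBt×2, SnbT×2, Snbt×2, snBT×2, snBt×2, snbT×2, snbt×2
SsNnBbTt gametes: SNBT×1, SNBt×1, SNbT×1, SNbt×1, SnBT×1, SnBt×1, SnbT×1, Snbt×1, sNBT×1, sNBt×1, sNbT×1, sNbt×1, snBT×1, snBt×1, snbT×1, snbt×1
SsnnBbTt×SsNnBbTt grid (16·16=256): SSNnBBTT=2 SSNnBBTt=4 SSNnBBtt=2 SSNnBbTT=4 SSNnBbTt=8 SSNnBbtt=4 SSNnbbTT=2 SSNnbbTt=4 SSNnbbtt=2 SSnnBBTT=2 SSnnBBTt=4 SSnnBBtt=2 SSnnBbTT=4 SSnnBbTt=8 SSnnBbtt=4 SSnnbbTT=2 SSnnbbTt=4 SSnnbbtt=2 SsNnBBTT=4 SsNnBBTt=8 SsNnBBtt=4 SsNnBbTT=8 SsNnBbTt=16 SsNnBbtt=8 SsNnbbTT=4 SsNnbbTt=8 SsNnbbtt=4 SsnnBBTT=4 SsnnBBTt=8 SsnnBBtt=4 SsnnBbTT=8 SsnnBbTt=16 SsnnBbtt=8 SsnnbbTT=4 SsnnbbTt=8 Ssnnbbtt=4 ssNnBBTT=2 ssNnBBTt=4 ssNnBBtt=2 ssNnBbTT=4 ssNnBbTt=8 ssNnBbtt=4 ssNnbbTT=2 ssNnbbTt=4 ssNnbbtt=2 ssnnBBTT=2 ssnnBBTt=4 ssnnBBtt=2 ssnnBbTT=4 ssnnBbTt=8 ssnnBbtt=4 ssnnbbTT=2 ssnnbbTt=4 ssnnbbtt=2
S_ N_ bb tt hits 6/256; gcd=2; 6÷2/256÷2 = 3/128

P(S_ N_ bb tt) = 3/128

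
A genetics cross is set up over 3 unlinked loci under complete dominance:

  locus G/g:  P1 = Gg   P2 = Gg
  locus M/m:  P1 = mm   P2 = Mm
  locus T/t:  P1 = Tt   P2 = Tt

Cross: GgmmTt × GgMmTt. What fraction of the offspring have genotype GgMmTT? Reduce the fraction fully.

GgmmTt gametes: GmT×2, Gmt×2, gmT×2, gmt×2
GgMmTt gametes: GMT×1, GMt×1, GmT×1, Gmt×1, gMT×1, gMt×1, gmT×1, gmt×1
GgmmTt×GgMmTt grid (8·8=64): GGMmTT=2 GGMmTt=4 GGMmtt=2 GGmmTT=2 GGmmTt=4 GGmmtt=2 GgMmTT=4 GgMmTt=8 GgMmtt=4 GgmmTT=4 GgmmTt=8 Ggmmtt=4 ggMmTT=2 ggMmTt=4 ggMmtt=2 ggmmTT=2 ggmmTt=4 ggmmtt=2
GgMmTT hits 4/64; gcd=4; 4÷4/64÷4 = 1/16

P(GgMmTT) = 1/16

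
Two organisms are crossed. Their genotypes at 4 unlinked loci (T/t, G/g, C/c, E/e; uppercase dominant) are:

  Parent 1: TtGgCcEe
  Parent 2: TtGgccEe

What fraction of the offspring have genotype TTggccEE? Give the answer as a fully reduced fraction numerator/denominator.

P(TTggccEE) = 1/128

TtGgCcEe gametes: TGCE×1, TGCe×1, TGcE×1, TGce×1, TgCE×1, TgCe×1, TgcE×1, Tgce×1, tGCE×1, tGCe×1, tGcE×1, tGce×1, tgCE×1, tgCe×1, tgcE×1, tgce×1
TtGgccEe gametes: TGcE×2, TGce×2, TgcE×2, Tgce×2, tGcE×2, tGce×2, tgcE×2, tgce×2
TtGgCcEe×TtGgccEe grid (16·16=256): TTGGCcEE=2 TTGGCcEe=4 TTGGCcee=2 TTGGccEE=2 TTGGccEe=4 TTGGccee=2 TTGgCcEE=4 TTGgCcEe=8 TTGgCcee=4 TTGgccEE=4 TTGgccEe=8 TTGgccee=4 TTggCcEE=2 TTggCcEe=4 TTggCcee=2 TTggccEE=2 TTggccEe=4 TTggccee=2 TtGGCcEE=4 TtGGCcEe=8 TtGGCcee=4 TtGGccEE=4 TtGGccEe=8 TtGGccee=4 TtGgCcEE=8 TtGgCcEe=16 TtGgCcee=8 TtGgccEE=8 TtGgccEe=16 TtGgccee=8 TtggCcEE=4 TtggCcEe=8 TtggCcee=4 TtggccEE=4 TtggccEe=8 Ttggccee=4 ttGGCcEE=2 ttGGCcEe=4 ttGGCcee=2 ttGGccEE=2 ttGGccEe=4 ttGGccee=2 ttGgCcEE=4 ttGgCcEe=8 ttGgCcee=4 ttGgccEE=4 ttGgccEe=8 ttGgccee=4 ttggCcEE=2 ttggCcEe=4 ttggCcee=2 ttggccEE=2 ttggccEe=4 ttggccee=2
TTggccEE hits 2/256; gcd=2; 2÷2/256÷2 = 1/128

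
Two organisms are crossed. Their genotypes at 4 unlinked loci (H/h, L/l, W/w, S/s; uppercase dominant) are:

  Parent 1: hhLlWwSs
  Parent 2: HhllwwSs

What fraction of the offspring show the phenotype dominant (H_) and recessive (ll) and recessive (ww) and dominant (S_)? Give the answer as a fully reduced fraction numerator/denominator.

hhLlWwSs gametes: hLWS×2, hLWs×2, hLwS×2, hLws×2, hlWS×2, hlWs×2, hlwS×2, hlws×2
HhllwwSs gametes: HlwS×4, Hlws×4, hlwS×4, hlws×4
hhLlWwSs×HhllwwSs grid (16·16=256): HhLlWwSS=8 HhLlWwSs=16 HhLlWwss=8 HhLlwwSS=8 HhLlwwSs=16 HhLlwwss=8 HhllWwSS=8 HhllWwSs=16 HhllWwss=8 HhllwwSS=8 HhllwwSs=16 Hhllwwss=8 hhLlWwSS=8 hhLlWwSs=16 hhLlWwss=8 hhLlwwSS=8 hhLlwwSs=16 hhLlwwss=8 hhllWwSS=8 hhllWwSs=16 hhllWwss=8 hhllwwSS=8 hhllwwSs=16 hhllwwss=8
H_ ll ww S_ hits 24/256; gcd=8; 24÷8/256÷8 = 3/32

P(H_ ll ww S_) = 3/32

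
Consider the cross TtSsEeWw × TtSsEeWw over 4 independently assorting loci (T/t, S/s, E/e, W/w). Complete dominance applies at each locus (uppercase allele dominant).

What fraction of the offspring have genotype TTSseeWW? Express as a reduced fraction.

P(TTSseeWW) = 1/128

TtSsEeWw gametes: TSEW×1, TSEw×1, TSeW×1, TSew×1, TsEW×1, TsEw×1, TseW×1, Tsew×1, tSEW×1, tSEw×1, tSeW×1, tSew×1, tsEW×1, tsEw×1, tseW×1, tsew×1
TtSsEeWw gametes: TSEW×1, TSEw×1, TSeW×1, TSew×1, TsEW×1, TsEw×1, TseW×1, Tsew×1, tSEW×1, tSEw×1, tSeW×1, tSew×1, tsEW×1, tsEw×1, tseW×1, tsew×1
TtSsEeWw×TtSsEeWw grid (16·16=256): TTSSEEWW=1 TTSSEEWw=2 TTSSEEww=1 TTSSEeWW=2 TTSSEeWw=4 TTSSEeww=2 TTSSeeWW=1 TTSSeeWw=2 TTSSeeww=1 TTSsEEWW=2 TTSsEEWw=4 TTSsEEww=2 TTSsEeWW=4 TTSsEeWw=8 TTSsEeww=4 TTSseeWW=2 TTSseeWw=4 TTSseeww=2 TTssEEWW=1 TTssEEWw=2 TTssEEww=1 TTssEeWW=2 TTssEeWw=4 TTssEeww=2 TTsseeWW=1 TTsseeWw=2 TTsseeww=1 TtSSEEWW=2 TtSSEEWw=4 TtSSEEww=2 TtSSEeWW=4 TtSSEeWw=8 TtSSEeww=4 TtSSeeWW=2 TtSSeeWw=4 TtSSeeww=2 TtSsEEWW=4 TtSsEEWw=8 TtSsEEww=4 TtSsEeWW=8 TtSsEeWw=16 TtSsEeww=8 TtSseeWW=4 TtSseeWw=8 TtSseeww=4 TtssEEWW=2 TtssEEWw=4 TtssEEww=2 TtssEeWW=4 TtssEeWw=8 TtssEeww=4 TtsseeWW=2 TtsseeWw=4 Ttsseeww=2 ttSSEEWW=1 ttSSEEWw=2 ttSSEEww=1 ttSSEeWW=2 ttSSEeWw=4 ttSSEeww=2 ttSSeeWW=1 ttSSeeWw=2 ttSSeeww=1 ttSsEEWW=2 ttSsEEWw=4 ttSsEEww=2 ttSsEeWW=4 ttSsEeWw=8 ttSsEeww=4 ttSseeWW=2 ttSseeWw=4 ttSseeww=2 ttssEEWW=1 ttssEEWw=2 ttssEEww=1 ttssEeWW=2 ttssEeWw=4 ttssEeww=2 ttsseeWW=1 ttsseeWw=2 ttsseeww=1
TTSseeWW hits 2/256; gcd=2; 2÷2/256÷2 = 1/128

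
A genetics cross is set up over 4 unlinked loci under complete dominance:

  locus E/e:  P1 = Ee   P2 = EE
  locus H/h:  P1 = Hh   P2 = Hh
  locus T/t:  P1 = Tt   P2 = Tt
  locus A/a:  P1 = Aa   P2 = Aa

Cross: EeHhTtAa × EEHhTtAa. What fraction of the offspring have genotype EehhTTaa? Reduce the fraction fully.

P(EehhTTaa) = 1/128

EeHhTtAa gametes: EHTA×1, EHTa×1, EHtA×1, EHta×1, EhTA×1, EhTa×1, EhtA×1, Ehta×1, eHTA×1, eHTa×1, eHtA×1, eHta×1, ehTA×1, ehTa×1, ehtA×1, ehta×1
EEHhTtAa gametes: EHTA×2, EHTa×2, EHtA×2, EHta×2, EhTA×2, EhTa×2, EhtA×2, Ehta×2
EeHhTtAa×EEHhTtAa grid (16·16=256): EEHHTTAA=2 EEHHTTAa=4 EEHHTTaa=2 EEHHTtAA=4 EEHHTtAa=8 EEHHTtaa=4 EEHHttAA=2 EEHHttAa=4 EEHHttaa=2 EEHhTTAA=4 EEHhTTAa=8 EEHhTTaa=4 EEHhTtAA=8 EEHhTtAa=16 EEHhTtaa=8 EEHhttAA=4 EEHhttAa=8 EEHhttaa=4 EEhhTTAA=2 EEhhTTAa=4 EEhhTTaa=2 EEhhTtAA=4 EEhhTtAa=8 EEhhTtaa=4 EEhhttAA=2 EEhhttAa=4 EEhhttaa=2 EeHHTTAA=2 EeHHTTAa=4 EeHHTTaa=2 EeHHTtAA=4 EeHHTtAa=8 EeHHTtaa=4 EeHHttAA=2 EeHHttAa=4 EeHHttaa=2 EeHhTTAA=4 EeHhTTAa=8 EeHhTTaa=4 EeHhTtAA=8 EeHhTtAa=16 EeHhTtaa=8 EeHhttAA=4 EeHhttAa=8 EeHhttaa=4 EehhTTAA=2 EehhTTAa=4 EehhTTaa=2 EehhTtAA=4 EehhTtAa=8 EehhTtaa=4 EehhttAA=2 EehhttAa=4 Eehhttaa=2
EehhTTaa hits 2/256; gcd=2; 2÷2/256÷2 = 1/128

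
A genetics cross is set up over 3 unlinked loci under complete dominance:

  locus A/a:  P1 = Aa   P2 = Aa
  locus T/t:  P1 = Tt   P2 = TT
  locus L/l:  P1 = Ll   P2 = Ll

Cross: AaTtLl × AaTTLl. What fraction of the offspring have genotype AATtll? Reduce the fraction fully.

P(AATtll) = 1/32

AaTtLl gametes: ATL×1, ATl×1, AtL×1, Atl×1, aTL×1, aTl×1, atL×1, atl×1
AaTTLl gametes: ATL×2, ATl×2, aTL×2, aTl×2
AaTtLl×AaTTLl grid (8·8=64): AATTLL=2 AATTLl=4 AATTll=2 AATtLL=2 AATtLl=4 AATtll=2 AaTTLL=4 AaTTLl=8 AaTTll=4 AaTtLL=4 AaTtLl=8 AaTtll=4 aaTTLL=2 aaTTLl=4 aaTTll=2 aaTtLL=2 aaTtLl=4 aaTtll=2
AATtll hits 2/64; gcd=2; 2÷2/64÷2 = 1/32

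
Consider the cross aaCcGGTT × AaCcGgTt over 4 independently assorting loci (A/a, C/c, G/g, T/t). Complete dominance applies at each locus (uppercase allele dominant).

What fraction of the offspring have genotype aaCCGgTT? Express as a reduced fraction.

aaCcGGTT gametes: aCGT×8, acGT×8
AaCcGgTt gametes: ACGT×1, ACGt×1, ACgT×1, ACgt×1, AcGT×1, AcGt×1, AcgT×1, Acgt×1, aCGT×1, aCGt×1, aCgT×1, aCgt×1, acGT×1, acGt×1, acgT×1, acgt×1
aaCcGGTT×AaCcGgTt grid (16·16=256): AaCCGGTT=8 AaCCGGTt=8 AaCCGgTT=8 AaCCGgTt=8 AaCcGGTT=16 AaCcGGTt=16 AaCcGgTT=16 AaCcGgTt=16 AaccGGTT=8 AaccGGTt=8 AaccGgTT=8 AaccGgTt=8 aaCCGGTT=8 aaCCGGTt=8 aaCCGgTT=8 aaCCGgTt=8 aaCcGGTT=16 aaCcGGTt=16 aaCcGgTT=16 aaCcGgTt=16 aaccGGTT=8 aaccGGTt=8 aaccGgTT=8 aaccGgTt=8
aaCCGgTT hits 8/256; gcd=8; 8÷8/256÷8 = 1/32

P(aaCCGgTT) = 1/32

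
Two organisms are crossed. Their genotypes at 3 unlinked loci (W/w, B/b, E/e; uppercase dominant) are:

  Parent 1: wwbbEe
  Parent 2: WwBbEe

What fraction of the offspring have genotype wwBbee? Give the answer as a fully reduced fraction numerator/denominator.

P(wwBbee) = 1/16

wwbbEe gametes: wbE×4, wbe×4
WwBbEe gametes: WBE×1, WBe×1, WbE×1, Wbe×1, wBE×1, wBe×1, wbE×1, wbe×1
wwbbEe×WwBbEe grid (8·8=64): WwBbEE=4 WwBbEe=8 WwBbee=4 WwbbEE=4 WwbbEe=8 Wwbbee=4 wwBbEE=4 wwBbEe=8 wwBbee=4 wwbbEE=4 wwbbEe=8 wwbbee=4
wwBbee hits 4/64; gcd=4; 4÷4/64÷4 = 1/16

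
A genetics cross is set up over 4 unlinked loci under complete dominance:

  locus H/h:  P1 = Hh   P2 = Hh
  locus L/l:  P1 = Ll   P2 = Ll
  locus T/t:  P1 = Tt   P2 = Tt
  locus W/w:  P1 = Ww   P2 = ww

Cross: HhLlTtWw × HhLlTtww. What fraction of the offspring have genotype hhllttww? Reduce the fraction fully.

P(hhllttww) = 1/128

HhLlTtWw gametes: HLTW×1, HLTw×1, HLtW×1, HLtw×1, HlTW×1, HlTw×1, HltW×1, Hltw×1, hLTW×1, hLTw×1, hLtW×1, hLtw×1, hlTW×1, hlTw×1, hltW×1, hltw×1
HhLlTtww gametes: HLTw×2, HLtw×2, HlTw×2, Hltw×2, hLTw×2, hLtw×2, hlTw×2, hltw×2
HhLlTtWw×HhLlTtww grid (16·16=256): HHLLTTWw=2 HHLLTTww=2 HHLLTtWw=4 HHLLTtww=4 HHLLttWw=2 HHLLttww=2 HHLlTTWw=4 HHLlTTww=4 HHLlTtWw=8 HHLlTtww=8 HHLlttWw=4 HHLlttww=4 HHllTTWw=2 HHllTTww=2 HHllTtWw=4 HHllTtww=4 HHllttWw=2 HHllttww=2 HhLLTTWw=4 HhLLTTww=4 HhLLTtWw=8 HhLLTtww=8 HhLLttWw=4 HhLLttww=4 HhLlTTWw=8 HhLlTTww=8 HhLlTtWw=16 HhLlTtww=16 HhLlttWw=8 HhLlttww=8 HhllTTWw=4 HhllTTww=4 HhllTtWw=8 HhllTtww=8 HhllttWw=4 Hhllttww=4 hhLLTTWw=2 hhLLTTww=2 hhLLTtWw=4 hhLLTtww=4 hhLLttWw=2 hhLLttww=2 hhLlTTWw=4 hhLlTTww=4 hhLlTtWw=8 hhLlTtww=8 hhLlttWw=4 hhLlttww=4 hhllTTWw=2 hhllTTww=2 hhllTtWw=4 hhllTtww=4 hhllttWw=2 hhllttww=2
hhllttww hits 2/256; gcd=2; 2÷2/256÷2 = 1/128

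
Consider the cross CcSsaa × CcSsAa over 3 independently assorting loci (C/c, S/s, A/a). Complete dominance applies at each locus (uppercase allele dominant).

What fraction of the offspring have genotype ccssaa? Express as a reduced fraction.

CcSsaa gametes: CSa×2, Csa×2, cSa×2, csa×2
CcSsAa gametes: CSA×1, CSa×1, CsA×1, Csa×1, cSA×1, cSa×1, csA×1, csa×1
CcSsaa×CcSsAa grid (8·8=64): CCSSAa=2 CCSSaa=2 CCSsAa=4 CCSsaa=4 CCssAa=2 CCssaa=2 CcSSAa=4 CcSSaa=4 CcSsAa=8 CcSsaa=8 CcssAa=4 Ccssaa=4 ccSSAa=2 ccSSaa=2 ccSsAa=4 ccSsaa=4 ccssAa=2 ccssaa=2
ccssaa hits 2/64; gcd=2; 2÷2/64÷2 = 1/32

P(ccssaa) = 1/32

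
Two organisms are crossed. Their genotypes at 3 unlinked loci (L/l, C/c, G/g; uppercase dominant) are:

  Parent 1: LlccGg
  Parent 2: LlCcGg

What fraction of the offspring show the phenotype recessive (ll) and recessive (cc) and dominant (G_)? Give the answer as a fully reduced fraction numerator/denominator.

LlccGg gametes: LcG×2, Lcg×2, lcG×2, lcg×2
LlCcGg gametes: LCG×1, LCg×1, LcG×1, Lcg×1, lCG×1, lCg×1, lcG×1, lcg×1
LlccGg×LlCcGg grid (8·8=64): LLCcGG=2 LLCcGg=4 LLCcgg=2 LLccGG=2 LLccGg=4 LLccgg=2 LlCcGG=4 LlCcGg=8 LlCcgg=4 LlccGG=4 LlccGg=8 Llccgg=4 llCcGG=2 llCcGg=4 llCcgg=2 llccGG=2 llccGg=4 llccgg=2
ll cc G_ hits 6/64; gcd=2; 6÷2/64÷2 = 3/32

P(ll cc G_) = 3/32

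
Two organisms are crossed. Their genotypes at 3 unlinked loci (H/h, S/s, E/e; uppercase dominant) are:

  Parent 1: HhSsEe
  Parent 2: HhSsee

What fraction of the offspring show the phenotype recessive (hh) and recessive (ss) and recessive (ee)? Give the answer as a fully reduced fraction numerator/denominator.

HhSsEe gametes: HSE×1, HSe×1, HsE×1, Hse×1, hSE×1, hSe×1, hsE×1, hse×1
HhSsee gametes: HSe×2, Hse×2, hSe×2, hse×2
HhSsEe×HhSsee grid (8·8=64): HHSSEe=2 HHSSee=2 HHSsEe=4 HHSsee=4 HHssEe=2 HHssee=2 HhSSEe=4 HhSSee=4 HhSsEe=8 HhSsee=8 HhssEe=4 Hhssee=4 hhSSEe=2 hhSSee=2 hhSsEe=4 hhSsee=4 hhssEe=2 hhssee=2
hh ss ee hits 2/64; gcd=2; 2÷2/64÷2 = 1/32

P(hh ss ee) = 1/32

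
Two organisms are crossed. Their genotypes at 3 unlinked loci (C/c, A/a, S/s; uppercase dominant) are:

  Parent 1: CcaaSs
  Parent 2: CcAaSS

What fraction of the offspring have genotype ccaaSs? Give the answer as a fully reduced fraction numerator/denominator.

CcaaSs gametes: CaS×2, Cas×2, caS×2, cas×2
CcAaSS gametes: CAS×2, CaS×2, cAS×2, caS×2
CcaaSs×CcAaSS grid (8·8=64): CCAaSS=4 CCAaSs=4 CCaaSS=4 CCaaSs=4 CcAaSS=8 CcAaSs=8 CcaaSS=8 CcaaSs=8 ccAaSS=4 ccAaSs=4 ccaaSS=4 ccaaSs=4
ccaaSs hits 4/64; gcd=4; 4÷4/64÷4 = 1/16

P(ccaaSs) = 1/16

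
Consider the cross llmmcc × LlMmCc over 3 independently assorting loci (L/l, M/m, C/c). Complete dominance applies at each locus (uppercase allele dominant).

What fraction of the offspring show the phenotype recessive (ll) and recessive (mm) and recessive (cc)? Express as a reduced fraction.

P(ll mm cc) = 1/8

llmmcc gametes: lmc×8
LlMmCc gametes: LMC×1, LMc×1, LmC×1, Lmc×1, lMC×1, lMc×1, lmC×1, lmc×1
llmmcc×LlMmCc grid (8·8=64): LlMmCc=8 LlMmcc=8 LlmmCc=8 Llmmcc=8 llMmCc=8 llMmcc=8 llmmCc=8 llmmcc=8
ll mm cc hits 8/64; gcd=8; 8÷8/64÷8 = 1/8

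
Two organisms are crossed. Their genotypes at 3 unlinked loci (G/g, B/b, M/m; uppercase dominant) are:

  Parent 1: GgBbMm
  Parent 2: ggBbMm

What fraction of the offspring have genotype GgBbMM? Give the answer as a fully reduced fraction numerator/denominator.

GgBbMm gametes: GBM×1, GBm×1, GbM×1, Gbm×1, gBM×1, gBm×1, gbM×1, gbm×1
ggBbMm gametes: gBM×2, gBm×2, gbM×2, gbm×2
GgBbMm×ggBbMm grid (8·8=64): GgBBMM=2 GgBBMm=4 GgBBmm=2 GgBbMM=4 GgBbMm=8 GgBbmm=4 GgbbMM=2 GgbbMm=4 Ggbbmm=2 ggBBMM=2 ggBBMm=4 ggBBmm=2 ggBbMM=4 ggBbMm=8 ggBbmm=4 ggbbMM=2 ggbbMm=4 ggbbmm=2
GgBbMM hits 4/64; gcd=4; 4÷4/64÷4 = 1/16

P(GgBbMM) = 1/16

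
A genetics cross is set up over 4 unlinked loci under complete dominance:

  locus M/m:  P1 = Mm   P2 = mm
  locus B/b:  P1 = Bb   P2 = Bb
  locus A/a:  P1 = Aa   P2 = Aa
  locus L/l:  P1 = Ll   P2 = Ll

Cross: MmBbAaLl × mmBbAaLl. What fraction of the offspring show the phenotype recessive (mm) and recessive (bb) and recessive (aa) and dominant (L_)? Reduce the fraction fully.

MmBbAaLl gametes: MBAL×1, MBAl×1, MBaL×1, MBal×1, MbAL×1, MbAl×1, MbaL×1, Mbal×1, mBAL×1, mBAl×1, mBaL×1, mBal×1, mbAL×1, mbAl×1, mbaL×1, mbal×1
mmBbAaLl gametes: mBAL×2, mBAl×2, mBaL×2, mBal×2, mbAL×2, mbAl×2, mbaL×2, mbal×2
MmBbAaLl×mmBbAaLl grid (16·16=256): MmBBAALL=2 MmBBAALl=4 MmBBAAll=2 MmBBAaLL=4 MmBBAaLl=8 MmBBAall=4 MmBBaaLL=2 MmBBaaLl=4 MmBBaall=2 MmBbAALL=4 MmBbAALl=8 MmBbAAll=4 MmBbAaLL=8 MmBbAaLl=16 MmBbAall=8 MmBbaaLL=4 MmBbaaLl=8 MmBbaall=4 MmbbAALL=2 MmbbAALl=4 MmbbAAll=2 MmbbAaLL=4 MmbbAaLl=8 MmbbAall=4 MmbbaaLL=2 MmbbaaLl=4 Mmbbaall=2 mmBBAALL=2 mmBBAALl=4 mmBBAAll=2 mmBBAaLL=4 mmBBAaLl=8 mmBBAall=4 mmBBaaLL=2 mmBBaaLl=4 mmBBaall=2 mmBbAALL=4 mmBbAALl=8 mmBbAAll=4 mmBbAaLL=8 mmBbAaLl=16 mmBbAall=8 mmBbaaLL=4 mmBbaaLl=8 mmBbaall=4 mmbbAALL=2 mmbbAALl=4 mmbbAAll=2 mmbbAaLL=4 mmbbAaLl=8 mmbbAall=4 mmbbaaLL=2 mmbbaaLl=4 mmbbaall=2
mm bb aa L_ hits 6/256; gcd=2; 6÷2/256÷2 = 3/128

P(mm bb aa L_) = 3/128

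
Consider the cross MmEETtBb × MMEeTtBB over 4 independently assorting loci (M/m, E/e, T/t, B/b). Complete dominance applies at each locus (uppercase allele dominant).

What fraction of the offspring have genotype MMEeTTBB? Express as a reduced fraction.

MmEETtBb gametes: METB×2, METb×2, MEtB×2, MEtb×2, mETB×2, mETb×2, mEtB×2, mEtb×2
MMEeTtBB gametes: METB×4, MEtB×4, MeTB×4, MetB×4
MmEETtBb×MMEeTtBB grid (16·16=256): MMEETTBB=8 MMEETTBb=8 MMEETtBB=16 MMEETtBb=16 MMEEttBB=8 MMEEttBb=8 MMEeTTBB=8 MMEeTTBb=8 MMEeTtBB=16 MMEeTtBb=16 MMEettBB=8 MMEettBb=8 MmEETTBB=8 MmEETTBb=8 MmEETtBB=16 MmEETtBb=16 MmEEttBB=8 MmEEttBb=8 MmEeTTBB=8 MmEeTTBb=8 MmEeTtBB=16 MmEeTtBb=16 MmEettBB=8 MmEettBb=8
MMEeTTBB hits 8/256; gcd=8; 8÷8/256÷8 = 1/32

P(MMEeTTBB) = 1/32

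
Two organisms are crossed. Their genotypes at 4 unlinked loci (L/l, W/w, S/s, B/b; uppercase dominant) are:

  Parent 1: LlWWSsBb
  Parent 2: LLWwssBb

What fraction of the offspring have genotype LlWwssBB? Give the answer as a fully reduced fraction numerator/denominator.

LlWWSsBb gametes: LWSB×2, LWSb×2, LWsB×2, LWsb×2, lWSB×2, lWSb×2, lWsB×2, lWsb×2
LLWwssBb gametes: LWsB×4, LWsb×4, LwsB×4, Lwsb×4
LlWWSsBb×LLWwssBb grid (16·16=256): LLWWSsBB=8 LLWWSsBb=16 LLWWSsbb=8 LLWWssBB=8 LLWWssBb=16 LLWWssbb=8 LLWwSsBB=8 LLWwSsBb=16 LLWwSsbb=8 LLWwssBB=8 LLWwssBb=16 LLWwssbb=8 LlWWSsBB=8 LlWWSsBb=16 LlWWSsbb=8 LlWWssBB=8 LlWWssBb=16 LlWWssbb=8 LlWwSsBB=8 LlWwSsBb=16 LlWwSsbb=8 LlWwssBB=8 LlWwssBb=16 LlWwssbb=8
LlWwssBB hits 8/256; gcd=8; 8÷8/256÷8 = 1/32

P(LlWwssBB) = 1/32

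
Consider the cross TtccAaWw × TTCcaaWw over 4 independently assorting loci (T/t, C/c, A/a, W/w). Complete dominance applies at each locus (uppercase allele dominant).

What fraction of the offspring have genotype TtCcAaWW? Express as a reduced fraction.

P(TtCcAaWW) = 1/32

TtccAaWw gametes: TcAW×2, TcAw×2, TcaW×2, Tcaw×2, tcAW×2, tcAw×2, tcaW×2, tcaw×2
TTCcaaWw gametes: TCaW×4, TCaw×4, TcaW×4, Tcaw×4
TtccAaWw×TTCcaaWw grid (16·16=256): TTCcAaWW=8 TTCcAaWw=16 TTCcAaww=8 TTCcaaWW=8 TTCcaaWw=16 TTCcaaww=8 TTccAaWW=8 TTccAaWw=16 TTccAaww=8 TTccaaWW=8 TTccaaWw=16 TTccaaww=8 TtCcAaWW=8 TtCcAaWw=16 TtCcAaww=8 TtCcaaWW=8 TtCcaaWw=16 TtCcaaww=8 TtccAaWW=8 TtccAaWw=16 TtccAaww=8 TtccaaWW=8 TtccaaWw=16 Ttccaaww=8
TtCcAaWW hits 8/256; gcd=8; 8÷8/256÷8 = 1/32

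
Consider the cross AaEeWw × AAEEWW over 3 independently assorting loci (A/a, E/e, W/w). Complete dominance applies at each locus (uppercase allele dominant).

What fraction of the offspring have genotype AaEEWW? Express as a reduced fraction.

P(AaEEWW) = 1/8

AaEeWw gametes: AEW×1, AEw×1, AeW×1, Aew×1, aEW×1, aEw×1, aeW×1, aew×1
AAEEWW gametes: AEW×8
AaEeWw×AAEEWW grid (8·8=64): AAEEWW=8 AAEEWw=8 AAEeWW=8 AAEeWw=8 AaEEWW=8 AaEEWw=8 AaEeWW=8 AaEeWw=8
AaEEWW hits 8/64; gcd=8; 8÷8/64÷8 = 1/8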